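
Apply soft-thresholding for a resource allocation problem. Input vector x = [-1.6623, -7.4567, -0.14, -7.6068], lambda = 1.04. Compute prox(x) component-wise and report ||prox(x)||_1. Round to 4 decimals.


Soft-thresholding with lambda = 1.04:
prox(-1.6623) = sign(-1.6623)*max(|-1.6623| - 1.04, 0) = -0.6223
prox(-7.4567) = sign(-7.4567)*max(|-7.4567| - 1.04, 0) = -6.4167
prox(-0.14) = sign(-0.14)*max(|-0.14| - 1.04, 0) = 0.0
prox(-7.6068) = sign(-7.6068)*max(|-7.6068| - 1.04, 0) = -6.5668
prox(x) = [-0.6223, -6.4167, 0.0, -6.5668]
||prox(x)||_1 = 0.6223 + 6.4167 + 0.0 + 6.5668 = 13.6058


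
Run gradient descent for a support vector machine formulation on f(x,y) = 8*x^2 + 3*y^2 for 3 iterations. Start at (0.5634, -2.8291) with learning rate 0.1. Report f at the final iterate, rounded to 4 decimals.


Gradient descent on f(x,y) = 8*x^2 + 3*y^2.
Starting point: (0.5634, -2.8291), alpha = 0.1
Step 1: grad_x = 2*8*0.5634 = 9.0144, grad_y = 2*3*-2.8291 = -16.9746
  x_1 = 0.5634 - 0.1*9.0144 = -0.338
  y_1 = -2.8291 - 0.1*-16.9746 = -1.1316
Step 2: grad_x = 2*8*-0.338 = -5.4086, grad_y = 2*3*-1.1316 = -6.7898
  x_2 = -0.338 - 0.1*-5.4086 = 0.2028
  y_2 = -1.1316 - 0.1*-6.7898 = -0.4527
Step 3: grad_x = 2*8*0.2028 = 3.2452, grad_y = 2*3*-0.4527 = -2.7159
  x_3 = 0.2028 - 0.1*3.2452 = -0.1217
  y_3 = -0.4527 - 0.1*-2.7159 = -0.1811
f(-0.1217, -0.1811) = 8*(-0.1217)^2 + 3*(-0.1811)^2 = 0.2168


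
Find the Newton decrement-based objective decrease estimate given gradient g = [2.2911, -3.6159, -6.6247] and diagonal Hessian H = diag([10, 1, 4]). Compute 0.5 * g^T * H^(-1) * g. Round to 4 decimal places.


Step 1: H is diagonal, so H^(-1) * g = [0.2291, -3.6159, -1.6562].
Step 2: g^T H^(-1) g = sum_i g_i^2 / H_ii
  = (2.2911)^2/10 + (-3.6159)^2/1 + (-6.6247)^2/4
  = 0.5249 + 13.0747 + 10.9717 = 24.5713
Step 3: Objective decrease = 0.5 * g^T H^(-1) g = 12.2857


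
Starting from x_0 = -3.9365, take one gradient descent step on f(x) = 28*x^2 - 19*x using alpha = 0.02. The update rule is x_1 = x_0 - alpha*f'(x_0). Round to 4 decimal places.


We compute the gradient at x_0 and apply the update.
f'(x) = 56*x - 19
f'(-3.9365) = 56*-3.9365 - 19 = -239.444
x_1 = -3.9365 - 0.02*-239.444 = 0.8524


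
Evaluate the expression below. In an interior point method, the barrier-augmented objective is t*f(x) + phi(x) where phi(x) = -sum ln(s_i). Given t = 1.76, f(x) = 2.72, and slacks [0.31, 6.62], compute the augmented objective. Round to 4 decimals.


Step 1: Compute log-barrier.
ln values: [-1.1712, 1.8901]
phi = -(-1.1712 + 1.8901) = -0.7189
Step 2: Compute augmented objective.
t*f(x) = 1.76*2.72 = 4.7872
Total = 4.7872 - 0.7189 = 4.0683


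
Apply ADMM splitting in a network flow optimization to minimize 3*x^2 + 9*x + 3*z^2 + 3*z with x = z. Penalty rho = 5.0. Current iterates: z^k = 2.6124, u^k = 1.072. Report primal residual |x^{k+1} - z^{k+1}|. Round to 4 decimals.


ADMM iteration with rho = 5.0, z^k = 2.6124, u^k = 1.072
Step 1: x-update.
Minimize 3*x^2 + 9*x + (5.0/2)*(x - 2.6124 + 1.072)^2
FOC: (2*3 + 5.0)*x = -9 + 5.0*(2.6124 - 1.072)
x^{k+1} = -0.118
Step 2: z-update.
Minimize 3*z^2 + 3*z + (5.0/2)*(-0.118 - z + 1.072)^2
FOC: (2*3 + 5.0)*z = -3 + 5.0*(-0.118 + 1.072)
z^{k+1} = 0.1609
Step 3: u-update.
u^{k+1} = 1.072 - 0.118 - 0.1609 = 0.7931
Step 4: Primal residual = |-0.118 - 0.1609| = 0.2789


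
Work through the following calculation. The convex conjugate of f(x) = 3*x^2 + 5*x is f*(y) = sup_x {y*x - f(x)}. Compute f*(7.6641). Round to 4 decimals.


f*(y) = sup_x {y*x - a*x^2 - b*x} = sup_x {(y-b)*x - a*x^2}
FOC: (y - b) - 2a*x = 0 => x* = (y - b)/(2a)
x* = (7.6641 - 5)/(2*3) = 0.444
f*(7.6641) = (y-b)^2/(4a) = (7.6641 - 5)^2/(4*3)
= 7.0974/12 = 0.5915


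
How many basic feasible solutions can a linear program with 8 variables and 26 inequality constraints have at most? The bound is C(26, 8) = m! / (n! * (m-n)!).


Each vertex corresponds to some choice of n active constraints out of m, so the number of vertices is at most C(m, n) = m! / (n!(m-n)!).
m = 26, n = 8
Numerator: 26 * 25 * 24 * 23 * 22 * 21 * 20 * 19
Denominator: 8! = 40320
C(26, 8) = 1562275


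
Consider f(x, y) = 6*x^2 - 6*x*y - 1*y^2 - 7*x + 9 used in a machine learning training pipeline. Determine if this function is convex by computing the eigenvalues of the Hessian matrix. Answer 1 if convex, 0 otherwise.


The Hessian of f(x,y) = 6*x^2 - 6*x*y - 1*y^2 - 7*x + 9 is:
H = [[12, -6], [-6, -2]]
Trace = 12 - 2 = 10
Determinant = 12*-2 - (-6)^2 = -60
Discriminant = (10)^2 - 4*-60 = 340.0
Eigenvalues: lambda_1 = -4.2195, lambda_2 = 14.2195
The function is not convex.

0


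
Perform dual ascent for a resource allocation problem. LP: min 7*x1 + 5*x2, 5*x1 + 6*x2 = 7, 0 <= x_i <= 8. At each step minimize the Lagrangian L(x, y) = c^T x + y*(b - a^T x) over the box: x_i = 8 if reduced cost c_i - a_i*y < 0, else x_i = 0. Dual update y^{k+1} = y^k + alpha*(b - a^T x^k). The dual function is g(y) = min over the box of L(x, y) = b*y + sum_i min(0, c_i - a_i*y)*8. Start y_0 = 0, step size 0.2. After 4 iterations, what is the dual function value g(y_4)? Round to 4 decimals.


Dual ascent for LP: min 7*x1 + 5*x2, 5*x1 + 6*x2 = 7, 0 <= x_i <= 8
Step 1: y^k = 0.0, reduced costs: (7.0, 5.0)
  x^k = (0.0, 0.0), subgradient = b - a^T x = 7.0
  y^{k+1} = 0.0 + 0.2*7.0 = 1.4
Step 2: y^k = 1.4, reduced costs: (0.0, -3.4)
  x^k = (0.0, 8.0), subgradient = b - a^T x = -41.0
  y^{k+1} = 1.4 + 0.2*-41.0 = -6.8
Step 3: y^k = -6.8, reduced costs: (41.0, 45.8)
  x^k = (0.0, 0.0), subgradient = b - a^T x = 7.0
  y^{k+1} = -6.8 + 0.2*7.0 = -5.4
Step 4: y^k = -5.4, reduced costs: (34.0, 37.4)
  x^k = (0.0, 0.0), subgradient = b - a^T x = 7.0
  y^{k+1} = -5.4 + 0.2*7.0 = -4.0
Dual objective at y_4 = -4.0: reduced costs (27.0, 29.0), box minimizer x = (0.0, 0.0)
g(y_4) = b*y + (c1 - a1*y)*x1 + (c2 - a2*y)*x2 = 7*(-4.0) + 27.0*0.0 + 29.0*0.0 = -28.0 + 0.0 + 0.0 = -28.0


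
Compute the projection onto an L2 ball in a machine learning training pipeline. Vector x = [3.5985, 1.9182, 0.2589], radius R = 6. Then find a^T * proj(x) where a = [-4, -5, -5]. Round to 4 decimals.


Step 1: Compute ||x|| (intermediates to 6 decimals).
||x|| = sqrt(3.5985^2 + 1.9182^2 + 0.2589^2) = 4.08604
Step 2: Project.
Since ||x|| <= R, proj = x (no scaling needed).
proj(x) = [3.5985, 1.9182, 0.2589]
Step 3: Dot product.
a^T * proj(x) = -4*3.5985 - 5*1.9182 - 5*0.2589 = -25.2795


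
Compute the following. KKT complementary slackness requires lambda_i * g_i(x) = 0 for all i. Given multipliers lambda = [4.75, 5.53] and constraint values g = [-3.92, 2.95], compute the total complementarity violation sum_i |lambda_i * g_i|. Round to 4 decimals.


KKT complementary slackness check:
lambda_1 * g_1 = 4.75 * -3.92 = -18.62
lambda_2 * g_2 = 5.53 * 2.95 = 16.3135
Total violation = 18.62 + 16.3135 = 34.9335


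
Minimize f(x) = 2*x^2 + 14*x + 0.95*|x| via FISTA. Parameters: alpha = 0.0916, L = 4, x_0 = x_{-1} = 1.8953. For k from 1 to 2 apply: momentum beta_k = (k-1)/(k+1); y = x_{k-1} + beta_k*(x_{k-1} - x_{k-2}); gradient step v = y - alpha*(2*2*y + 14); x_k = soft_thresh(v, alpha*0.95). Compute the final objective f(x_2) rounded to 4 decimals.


FISTA on f(x) = 2*x^2 + 14*x + 0.95*|x|
L = 4, alpha = 0.0916
Iteration 1: beta = 0.0, y = 1.8953 + 0.0*(1.8953 - 1.8953) = 1.8953
  grad(y) = 21.5812, v = y - alpha*grad = -0.0815
  prox(v) = soft_thresh(-0.0815, 0.087) = 0.0
Iteration 2: beta = 0.3333, y = 0.0 + 0.3333*(0.0 - 1.8953) = -0.6318
  grad(y) = 11.4729, v = y - alpha*grad = -1.6827
  prox(v) = soft_thresh(-1.6827, 0.087) = -1.5957
f(x_2) = 2*(-1.5957)^2 + 14*(-1.5957) + 0.95*|-1.5957| = -15.7312


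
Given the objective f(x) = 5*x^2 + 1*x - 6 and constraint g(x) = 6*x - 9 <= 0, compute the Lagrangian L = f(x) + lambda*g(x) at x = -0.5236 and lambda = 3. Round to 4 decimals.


Step 1: Evaluate f(x).
f(-0.5236) = 5*(-0.5236)^2 + 1*(-0.5236) - 6 = -5.1528
Step 2: Evaluate g(x).
g(-0.5236) = 6*-0.5236 - 9 = -12.1416
Step 3: Compute Lagrangian.
L = -5.1528 + 3*-12.1416 = -41.5776


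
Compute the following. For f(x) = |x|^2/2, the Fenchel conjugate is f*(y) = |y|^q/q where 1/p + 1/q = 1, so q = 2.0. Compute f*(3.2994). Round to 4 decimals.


The conjugate exponent q satisfies 1/p + 1/q = 1.
p = 2, so q = 2/(2 - 1) = 2.0
|y|^q = 3.2994^2.0 = 10.886
f*(3.2994) = 10.886 / 2.0 = 5.443


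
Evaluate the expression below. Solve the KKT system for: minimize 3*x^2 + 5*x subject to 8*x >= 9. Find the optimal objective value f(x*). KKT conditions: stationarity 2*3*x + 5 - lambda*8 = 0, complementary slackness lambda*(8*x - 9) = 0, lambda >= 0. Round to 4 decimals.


Step 1: Try lambda = 0 (constraint inactive).
x_unc = -5/(2*3) = -0.8333
Check: 8*-0.8333 = -6.6664 < 9 -- violated!
Step 2: Constraint must be active: 8*x = 9
x* = 9/8 = 1.125
lambda = (2*3*1.125 + 5)/8 = 1.4688
Step 3: Compute optimal value.
f(x*) = 3*1.125^2 + 5*1.125 = 9.4219


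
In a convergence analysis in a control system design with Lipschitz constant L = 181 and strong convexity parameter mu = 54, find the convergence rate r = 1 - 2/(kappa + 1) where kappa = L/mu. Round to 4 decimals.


Step 1: Compute the condition number.
kappa = L/mu = 181/54 = 3.3519
Step 2: Compute the convergence rate.
r = 1 - 2/(kappa + 1) = 1 - 2*mu/(L + mu) = (L - mu)/(L + mu) = 127/235 = 0.5404


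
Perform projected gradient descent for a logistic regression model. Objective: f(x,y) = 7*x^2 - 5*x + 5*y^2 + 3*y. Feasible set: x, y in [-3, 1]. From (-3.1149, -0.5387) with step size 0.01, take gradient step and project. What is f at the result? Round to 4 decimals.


Step 1: Compute gradient at (-3.1149, -0.5387).
grad_x = 2*7*-3.1149 - 5 = -48.6086
grad_y = 2*5*-0.5387 + 3 = -2.387
Step 2: Gradient step.
x_raw = -3.1149 - 0.01*-48.6086 = -2.6288
y_raw = -0.5387 - 0.01*-2.387 = -0.5148
Step 3: Project onto [-3, 1].
x_proj = clip(-2.6288) = -2.6288
y_proj = clip(-0.5148) = -0.5148
Step 4: Evaluate f.
f(-2.6288, -0.5148) = 61.2995


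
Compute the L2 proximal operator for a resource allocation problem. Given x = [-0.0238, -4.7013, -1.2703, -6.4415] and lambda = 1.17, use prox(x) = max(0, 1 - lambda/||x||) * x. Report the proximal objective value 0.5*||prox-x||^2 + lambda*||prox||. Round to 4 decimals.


Step 1: Compute ||x||.
||x|| = 8.0752
Step 2: Compute scaling factor.
scale = max(0, 1 - 1.17/8.0752) = 0.8551
Step 3: prox(x) = [-0.0204, -4.0201, -1.0862, -5.5082]
||prox(x)|| = 6.9052
Step 4: Proximal objective.
0.5*||prox-x||^2 = 0.6845
lambda*||prox|| = 8.0791
Total = 8.7636


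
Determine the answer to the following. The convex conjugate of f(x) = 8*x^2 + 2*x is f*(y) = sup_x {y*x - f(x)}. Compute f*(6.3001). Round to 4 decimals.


f*(y) = sup_x {y*x - a*x^2 - b*x} = sup_x {(y-b)*x - a*x^2}
FOC: (y - b) - 2a*x = 0 => x* = (y - b)/(2a)
x* = (6.3001 - 2)/(2*8) = 0.2688
f*(6.3001) = (y-b)^2/(4a) = (6.3001 - 2)^2/(4*8)
= 18.4909/32 = 0.5778


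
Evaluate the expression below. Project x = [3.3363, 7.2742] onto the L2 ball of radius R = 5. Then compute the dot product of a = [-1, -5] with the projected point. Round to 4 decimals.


Step 1: Compute ||x|| (intermediates to 6 decimals).
||x|| = sqrt(3.3363^2 + 7.2742^2) = 8.002805
Step 2: Project.
Since ||x|| > R, scale = R/||x|| = 5/8.002805 = 0.624781, proj(x) = scale * x
proj(x) = [2.084457, 4.544782]
Step 3: Dot product.
a^T * proj(x) = -1*2.084457 - 5*4.544782 = -24.8084


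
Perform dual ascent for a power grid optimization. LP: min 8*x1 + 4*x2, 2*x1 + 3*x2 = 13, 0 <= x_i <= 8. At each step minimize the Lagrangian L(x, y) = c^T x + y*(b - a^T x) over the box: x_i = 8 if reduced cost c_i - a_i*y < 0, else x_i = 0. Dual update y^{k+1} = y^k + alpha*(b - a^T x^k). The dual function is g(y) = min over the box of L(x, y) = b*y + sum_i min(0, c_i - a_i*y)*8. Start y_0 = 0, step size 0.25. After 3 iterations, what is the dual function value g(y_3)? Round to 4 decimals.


Dual ascent for LP: min 8*x1 + 4*x2, 2*x1 + 3*x2 = 13, 0 <= x_i <= 8
Step 1: y^k = 0.0, reduced costs: (8.0, 4.0)
  x^k = (0.0, 0.0), subgradient = b - a^T x = 13.0
  y^{k+1} = 0.0 + 0.25*13.0 = 3.25
Step 2: y^k = 3.25, reduced costs: (1.5, -5.75)
  x^k = (0.0, 8.0), subgradient = b - a^T x = -11.0
  y^{k+1} = 3.25 + 0.25*-11.0 = 0.5
Step 3: y^k = 0.5, reduced costs: (7.0, 2.5)
  x^k = (0.0, 0.0), subgradient = b - a^T x = 13.0
  y^{k+1} = 0.5 + 0.25*13.0 = 3.75
Dual objective at y_3 = 3.75: reduced costs (0.5, -7.25), box minimizer x = (0.0, 8.0)
g(y_3) = b*y + (c1 - a1*y)*x1 + (c2 - a2*y)*x2 = 13*3.75 + 0.5*0.0 + (-7.25)*8.0 = 48.75 + 0.0 - 58.0 = -9.25


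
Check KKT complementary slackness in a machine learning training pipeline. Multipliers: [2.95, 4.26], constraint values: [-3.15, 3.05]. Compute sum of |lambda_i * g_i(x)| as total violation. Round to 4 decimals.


KKT complementary slackness check:
lambda_1 * g_1 = 2.95 * -3.15 = -9.2925
lambda_2 * g_2 = 4.26 * 3.05 = 12.993
Total violation = 9.2925 + 12.993 = 22.2855


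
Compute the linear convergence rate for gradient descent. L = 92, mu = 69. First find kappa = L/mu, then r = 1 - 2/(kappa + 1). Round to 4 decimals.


Step 1: Compute the condition number.
kappa = L/mu = 92/69 = 1.3333
Step 2: Compute the convergence rate.
r = 1 - 2/(kappa + 1) = 1 - 2*mu/(L + mu) = (L - mu)/(L + mu) = 23/161 = 0.1429


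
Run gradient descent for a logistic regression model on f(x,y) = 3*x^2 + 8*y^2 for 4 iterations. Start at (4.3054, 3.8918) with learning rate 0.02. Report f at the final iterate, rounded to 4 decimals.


Gradient descent on f(x,y) = 3*x^2 + 8*y^2.
Starting point: (4.3054, 3.8918), alpha = 0.02
Step 1: grad_x = 2*3*4.3054 = 25.8324, grad_y = 2*8*3.8918 = 62.2688
  x_1 = 4.3054 - 0.02*25.8324 = 3.7888
  y_1 = 3.8918 - 0.02*62.2688 = 2.6464
Step 2: grad_x = 2*3*3.7888 = 22.7325, grad_y = 2*8*2.6464 = 42.3428
  x_2 = 3.7888 - 0.02*22.7325 = 3.3341
  y_2 = 2.6464 - 0.02*42.3428 = 1.7996
Step 3: grad_x = 2*3*3.3341 = 20.0046, grad_y = 2*8*1.7996 = 28.7931
  x_3 = 3.3341 - 0.02*20.0046 = 2.934
  y_3 = 1.7996 - 0.02*28.7931 = 1.2237
Step 4: grad_x = 2*3*2.934 = 17.6041, grad_y = 2*8*1.2237 = 19.5793
  x_4 = 2.934 - 0.02*17.6041 = 2.5819
  y_4 = 1.2237 - 0.02*19.5793 = 0.8321
f(2.5819, 0.8321) = 3*2.5819^2 + 8*0.8321^2 = 25.5385


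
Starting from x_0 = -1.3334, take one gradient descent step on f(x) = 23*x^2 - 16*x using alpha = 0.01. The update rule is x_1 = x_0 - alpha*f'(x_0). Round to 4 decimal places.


We compute the gradient at x_0 and apply the update.
f'(x) = 46*x - 16
f'(-1.3334) = 46*-1.3334 - 16 = -77.3364
x_1 = -1.3334 - 0.01*-77.3364 = -0.56


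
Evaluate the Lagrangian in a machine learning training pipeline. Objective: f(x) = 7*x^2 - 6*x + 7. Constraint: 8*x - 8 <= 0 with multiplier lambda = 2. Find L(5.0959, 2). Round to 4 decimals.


Step 1: Evaluate f(x).
f(5.0959) = 7*5.0959^2 - 6*5.0959 + 7 = 158.202
Step 2: Evaluate g(x).
g(5.0959) = 8*5.0959 - 8 = 32.7672
Step 3: Compute Lagrangian.
L = 158.202 + 2*32.7672 = 223.7364


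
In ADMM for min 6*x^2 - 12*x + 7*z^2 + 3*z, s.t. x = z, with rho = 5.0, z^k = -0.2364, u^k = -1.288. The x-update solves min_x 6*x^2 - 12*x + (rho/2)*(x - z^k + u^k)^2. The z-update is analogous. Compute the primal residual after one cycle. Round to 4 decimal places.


ADMM iteration with rho = 5.0, z^k = -0.2364, u^k = -1.288
Step 1: x-update.
Minimize 6*x^2 - 12*x + (5.0/2)*(x + 0.2364 - 1.288)^2
FOC: (2*6 + 5.0)*x = 12 + 5.0*(-0.2364 + 1.288)
x^{k+1} = 1.0152
Step 2: z-update.
Minimize 7*z^2 + 3*z + (5.0/2)*(1.0152 - z - 1.288)^2
FOC: (2*7 + 5.0)*z = -3 + 5.0*(1.0152 - 1.288)
z^{k+1} = -0.2297
Step 3: u-update.
u^{k+1} = -1.288 + 1.0152 + 0.2297 = -0.0431
Step 4: Primal residual = |1.0152 + 0.2297| = 1.2449


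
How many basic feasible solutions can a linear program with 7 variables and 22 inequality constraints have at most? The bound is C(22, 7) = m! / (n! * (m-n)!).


Each vertex corresponds to some choice of n active constraints out of m, so the number of vertices is at most C(m, n) = m! / (n!(m-n)!).
m = 22, n = 7
Numerator: 22 * 21 * 20 * 19 * 18 * 17 * 16
Denominator: 7! = 5040
C(22, 7) = 170544


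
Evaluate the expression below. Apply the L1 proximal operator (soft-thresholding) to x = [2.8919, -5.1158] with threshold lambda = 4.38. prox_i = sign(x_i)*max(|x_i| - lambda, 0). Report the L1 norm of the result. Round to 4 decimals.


Soft-thresholding with lambda = 4.38:
prox(2.8919) = sign(2.8919)*max(|2.8919| - 4.38, 0) = 0.0
prox(-5.1158) = sign(-5.1158)*max(|-5.1158| - 4.38, 0) = -0.7358
prox(x) = [0.0, -0.7358]
||prox(x)||_1 = 0.0 + 0.7358 = 0.7358


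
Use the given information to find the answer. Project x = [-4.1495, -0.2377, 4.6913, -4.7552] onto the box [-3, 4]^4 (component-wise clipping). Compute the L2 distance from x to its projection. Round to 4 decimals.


Project each component onto [-3, 4].
clip(-4.1495) = -3.0, clip(-0.2377) = -0.2377, clip(4.6913) = 4.0, clip(-4.7552) = -3.0
Projection = [-3.0, -0.2377, 4.0, -3.0]
Squared diffs: [1.3214, 0.0, 0.4779, 3.0807]
Distance = sqrt(4.88) = 2.2091


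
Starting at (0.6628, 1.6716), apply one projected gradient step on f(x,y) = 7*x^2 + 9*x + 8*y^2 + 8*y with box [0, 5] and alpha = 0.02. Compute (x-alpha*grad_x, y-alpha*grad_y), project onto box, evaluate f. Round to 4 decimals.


Step 1: Compute gradient at (0.6628, 1.6716).
grad_x = 2*7*0.6628 + 9 = 18.2792
grad_y = 2*8*1.6716 + 8 = 34.7456
Step 2: Gradient step.
x_raw = 0.6628 - 0.02*18.2792 = 0.2972
y_raw = 1.6716 - 0.02*34.7456 = 0.9767
Step 3: Project onto [0, 5].
x_proj = clip(0.2972) = 0.2972
y_proj = clip(0.9767) = 0.9767
Step 4: Evaluate f.
f(0.2972, 0.9767) = 18.7382


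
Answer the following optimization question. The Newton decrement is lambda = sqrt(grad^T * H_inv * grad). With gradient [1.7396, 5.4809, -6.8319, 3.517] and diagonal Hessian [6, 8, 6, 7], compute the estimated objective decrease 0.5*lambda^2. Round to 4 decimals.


Step 1: H is diagonal, so H^(-1) * g = [0.2899, 0.6851, -1.1387, 0.5024].
Step 2: g^T H^(-1) g = sum_i g_i^2 / H_ii
  = (1.7396)^2/6 + (5.4809)^2/8 + (-6.8319)^2/6 + (3.517)^2/7
  = 0.5044 + 3.755 + 7.7791 + 1.767 = 13.8056
Step 3: Objective decrease = 0.5 * g^T H^(-1) g = 6.9028


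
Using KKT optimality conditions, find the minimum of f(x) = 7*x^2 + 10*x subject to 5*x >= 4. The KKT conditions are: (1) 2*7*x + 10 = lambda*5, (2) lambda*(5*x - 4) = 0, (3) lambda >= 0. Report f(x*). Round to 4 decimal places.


Step 1: Try lambda = 0 (constraint inactive).
x_unc = -10/(2*7) = -0.7143
Check: 5*-0.7143 = -3.5715 < 4 -- violated!
Step 2: Constraint must be active: 5*x = 4
x* = 4/5 = 0.8
lambda = (2*7*0.8 + 10)/5 = 4.24
Step 3: Compute optimal value.
f(x*) = 7*0.8^2 + 10*0.8 = 12.48


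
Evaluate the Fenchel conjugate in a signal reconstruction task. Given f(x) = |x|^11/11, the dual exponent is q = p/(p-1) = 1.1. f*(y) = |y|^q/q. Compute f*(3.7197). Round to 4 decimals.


The conjugate exponent q satisfies 1/p + 1/q = 1.
p = 11, so q = 11/(11 - 1) = 1.1
|y|^q = 3.7197^1.1 = 4.2419
f*(3.7197) = 4.2419 / 1.1 = 3.8563


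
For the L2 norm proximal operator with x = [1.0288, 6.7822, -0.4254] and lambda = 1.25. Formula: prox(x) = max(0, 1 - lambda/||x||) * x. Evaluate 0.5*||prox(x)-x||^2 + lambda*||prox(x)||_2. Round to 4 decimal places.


Step 1: Compute ||x||.
||x|| = 6.873
Step 2: Compute scaling factor.
scale = max(0, 1 - 1.25/6.873) = 0.8181
Step 3: prox(x) = [0.8417, 5.5487, -0.348]
||prox(x)|| = 5.623
Step 4: Proximal objective.
0.5*||prox-x||^2 = 0.7813
lambda*||prox|| = 7.0288
Total = 7.81


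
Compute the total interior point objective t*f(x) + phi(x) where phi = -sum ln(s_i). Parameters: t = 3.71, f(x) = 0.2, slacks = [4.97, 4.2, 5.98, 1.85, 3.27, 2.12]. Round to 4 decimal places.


Step 1: Compute log-barrier.
ln values: [1.6034, 1.4351, 1.7884, 0.6152, 1.1848, 0.7514]
phi = -(1.6034 + 1.4351 + 1.7884 + 0.6152 + 1.1848 + 0.7514) = -7.3783
Step 2: Compute augmented objective.
t*f(x) = 3.71*0.2 = 0.742
Total = 0.742 - 7.3783 = -6.6363


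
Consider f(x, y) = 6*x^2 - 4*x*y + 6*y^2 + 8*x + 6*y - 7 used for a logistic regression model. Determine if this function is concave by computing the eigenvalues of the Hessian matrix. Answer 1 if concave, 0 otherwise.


The Hessian of f(x,y) = 6*x^2 - 4*x*y + 6*y^2 + 8*x + 6*y - 7 is:
H = [[12, -4], [-4, 12]]
Trace = 12 + 12 = 24
Determinant = 12*12 - (-4)^2 = 128
Discriminant = (24)^2 - 4*128 = 64.0
Eigenvalues: lambda_1 = 8.0, lambda_2 = 16.0
The function is not concave.

0


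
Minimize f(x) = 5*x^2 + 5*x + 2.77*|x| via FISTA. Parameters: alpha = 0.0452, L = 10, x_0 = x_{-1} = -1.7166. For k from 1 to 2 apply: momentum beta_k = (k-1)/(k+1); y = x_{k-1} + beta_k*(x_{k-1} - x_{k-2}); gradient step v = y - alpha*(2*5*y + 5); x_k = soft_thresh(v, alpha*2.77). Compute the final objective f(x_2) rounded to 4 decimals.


FISTA on f(x) = 5*x^2 + 5*x + 2.77*|x|
L = 10, alpha = 0.0452
Iteration 1: beta = 0.0, y = -1.7166 + 0.0*(-1.7166 + 1.7166) = -1.7166
  grad(y) = -12.166, v = y - alpha*grad = -1.1667
  prox(v) = soft_thresh(-1.1667, 0.1252) = -1.0415
Iteration 2: beta = 0.3333, y = -1.0415 + 0.3333*(-1.0415 + 1.7166) = -0.8165
  grad(y) = -3.1646, v = y - alpha*grad = -0.6734
  prox(v) = soft_thresh(-0.6734, 0.1252) = -0.5482
f(x_2) = 5*(-0.5482)^2 + 5*(-0.5482) + 2.77*|-0.5482| = 0.2802


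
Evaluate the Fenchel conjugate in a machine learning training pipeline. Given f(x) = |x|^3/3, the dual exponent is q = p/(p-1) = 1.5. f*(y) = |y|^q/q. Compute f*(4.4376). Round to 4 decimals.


The conjugate exponent q satisfies 1/p + 1/q = 1.
p = 3, so q = 3/(3 - 1) = 1.5
|y|^q = 4.4376^1.5 = 9.3481
f*(4.4376) = 9.3481 / 1.5 = 6.2321


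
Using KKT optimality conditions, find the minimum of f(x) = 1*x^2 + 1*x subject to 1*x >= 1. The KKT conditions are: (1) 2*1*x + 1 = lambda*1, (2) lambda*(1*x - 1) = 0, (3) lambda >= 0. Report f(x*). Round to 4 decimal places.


Step 1: Try lambda = 0 (constraint inactive).
x_unc = -1/(2*1) = -0.5
Check: 1*-0.5 = -0.5 < 1 -- violated!
Step 2: Constraint must be active: 1*x = 1
x* = 1/1 = 1.0
lambda = (2*1*1.0 + 1)/1 = 3.0
Step 3: Compute optimal value.
f(x*) = 1*1.0^2 + 1*1.0 = 2.0


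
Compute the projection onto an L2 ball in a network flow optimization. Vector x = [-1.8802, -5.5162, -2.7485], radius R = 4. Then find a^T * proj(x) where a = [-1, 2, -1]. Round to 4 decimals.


Step 1: Compute ||x|| (intermediates to 6 decimals).
||x|| = sqrt((-1.8802)^2 + (-5.5162)^2 + (-2.7485)^2) = 6.443436
Step 2: Project.
Since ||x|| > R, scale = R/||x|| = 4/6.443436 = 0.620787, proj(x) = scale * x
proj(x) = [-1.167204, -3.424385, -1.706233]
Step 3: Dot product.
a^T * proj(x) = -1*(-1.167204) + 2*(-3.424385) - 1*(-1.706233) = -3.9753


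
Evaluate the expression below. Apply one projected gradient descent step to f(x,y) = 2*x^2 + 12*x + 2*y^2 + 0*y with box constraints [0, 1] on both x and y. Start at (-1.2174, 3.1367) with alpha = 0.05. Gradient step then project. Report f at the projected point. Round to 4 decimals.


Step 1: Compute gradient at (-1.2174, 3.1367).
grad_x = 2*2*-1.2174 + 12 = 7.1304
grad_y = 2*2*3.1367 + 0 = 12.5468
Step 2: Gradient step.
x_raw = -1.2174 - 0.05*7.1304 = -1.5739
y_raw = 3.1367 - 0.05*12.5468 = 2.5094
Step 3: Project onto [0, 1].
x_proj = clip(-1.5739) = 0.0
y_proj = clip(2.5094) = 1.0
Step 4: Evaluate f.
f(0.0, 1.0) = 2.0


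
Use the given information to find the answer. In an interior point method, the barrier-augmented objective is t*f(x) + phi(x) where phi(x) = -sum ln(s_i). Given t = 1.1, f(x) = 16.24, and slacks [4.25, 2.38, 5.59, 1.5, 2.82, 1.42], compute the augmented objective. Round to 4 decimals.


Step 1: Compute log-barrier.
ln values: [1.4469, 0.8671, 1.721, 0.4055, 1.0367, 0.3507]
phi = -(1.4469 + 0.8671 + 1.721 + 0.4055 + 1.0367 + 0.3507) = -5.8279
Step 2: Compute augmented objective.
t*f(x) = 1.1*16.24 = 17.864
Total = 17.864 - 5.8279 = 12.0361


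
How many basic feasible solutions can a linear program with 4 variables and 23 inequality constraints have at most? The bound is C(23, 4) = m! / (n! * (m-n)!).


Each vertex corresponds to some choice of n active constraints out of m, so the number of vertices is at most C(m, n) = m! / (n!(m-n)!).
m = 23, n = 4
Numerator: 23 * 22 * 21 * 20
Denominator: 4! = 24
C(23, 4) = 8855


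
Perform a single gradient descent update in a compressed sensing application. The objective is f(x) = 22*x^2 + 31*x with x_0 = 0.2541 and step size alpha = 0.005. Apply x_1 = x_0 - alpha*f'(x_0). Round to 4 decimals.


We compute the gradient at x_0 and apply the update.
f'(x) = 44*x + 31
f'(0.2541) = 44*0.2541 + 31 = 42.1804
x_1 = 0.2541 - 0.005*42.1804 = 0.0432


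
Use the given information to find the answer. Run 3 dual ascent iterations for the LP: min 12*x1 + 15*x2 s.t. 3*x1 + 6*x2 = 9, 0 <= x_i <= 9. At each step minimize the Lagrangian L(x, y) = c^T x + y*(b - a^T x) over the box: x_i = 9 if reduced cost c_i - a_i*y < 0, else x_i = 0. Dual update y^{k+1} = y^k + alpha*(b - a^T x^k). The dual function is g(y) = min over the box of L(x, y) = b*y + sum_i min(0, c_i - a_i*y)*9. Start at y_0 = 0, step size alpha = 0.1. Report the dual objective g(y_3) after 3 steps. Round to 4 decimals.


Dual ascent for LP: min 12*x1 + 15*x2, 3*x1 + 6*x2 = 9, 0 <= x_i <= 9
Step 1: y^k = 0.0, reduced costs: (12.0, 15.0)
  x^k = (0.0, 0.0), subgradient = b - a^T x = 9.0
  y^{k+1} = 0.0 + 0.1*9.0 = 0.9
Step 2: y^k = 0.9, reduced costs: (9.3, 9.6)
  x^k = (0.0, 0.0), subgradient = b - a^T x = 9.0
  y^{k+1} = 0.9 + 0.1*9.0 = 1.8
Step 3: y^k = 1.8, reduced costs: (6.6, 4.2)
  x^k = (0.0, 0.0), subgradient = b - a^T x = 9.0
  y^{k+1} = 1.8 + 0.1*9.0 = 2.7
Dual objective at y_3 = 2.7: reduced costs (3.9, -1.2), box minimizer x = (0.0, 9.0)
g(y_3) = b*y + (c1 - a1*y)*x1 + (c2 - a2*y)*x2 = 9*2.7 + 3.9*0.0 + (-1.2)*9.0 = 24.3 + 0.0 - 10.8 = 13.5


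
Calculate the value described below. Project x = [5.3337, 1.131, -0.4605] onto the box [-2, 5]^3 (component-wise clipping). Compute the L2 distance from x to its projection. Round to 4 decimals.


Project each component onto [-2, 5].
clip(5.3337) = 5.0, clip(1.131) = 1.131, clip(-0.4605) = -0.4605
Projection = [5.0, 1.131, -0.4605]
Squared diffs: [0.1114, 0.0, 0.0]
Distance = sqrt(0.1114) = 0.3337


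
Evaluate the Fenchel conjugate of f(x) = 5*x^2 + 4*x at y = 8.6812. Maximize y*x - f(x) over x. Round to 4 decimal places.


f*(y) = sup_x {y*x - a*x^2 - b*x} = sup_x {(y-b)*x - a*x^2}
FOC: (y - b) - 2a*x = 0 => x* = (y - b)/(2a)
x* = (8.6812 - 4)/(2*5) = 0.4681
f*(8.6812) = (y-b)^2/(4a) = (8.6812 - 4)^2/(4*5)
= 21.9136/20 = 1.0957


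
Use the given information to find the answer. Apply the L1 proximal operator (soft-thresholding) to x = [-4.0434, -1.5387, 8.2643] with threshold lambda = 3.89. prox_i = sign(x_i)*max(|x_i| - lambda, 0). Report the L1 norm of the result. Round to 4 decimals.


Soft-thresholding with lambda = 3.89:
prox(-4.0434) = sign(-4.0434)*max(|-4.0434| - 3.89, 0) = -0.1534
prox(-1.5387) = sign(-1.5387)*max(|-1.5387| - 3.89, 0) = 0.0
prox(8.2643) = sign(8.2643)*max(|8.2643| - 3.89, 0) = 4.3743
prox(x) = [-0.1534, 0.0, 4.3743]
||prox(x)||_1 = 0.1534 + 0.0 + 4.3743 = 4.5277


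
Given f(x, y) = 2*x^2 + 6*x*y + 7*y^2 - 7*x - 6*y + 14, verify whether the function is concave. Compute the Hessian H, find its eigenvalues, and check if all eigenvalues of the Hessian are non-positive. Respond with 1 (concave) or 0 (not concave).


The Hessian of f(x,y) = 2*x^2 + 6*x*y + 7*y^2 - 7*x - 6*y + 14 is:
H = [[4, 6], [6, 14]]
Trace = 4 + 14 = 18
Determinant = 4*14 - (6)^2 = 20
Discriminant = (18)^2 - 4*20 = 244.0
Eigenvalues: lambda_1 = 1.1898, lambda_2 = 16.8102
The function is not concave.

0


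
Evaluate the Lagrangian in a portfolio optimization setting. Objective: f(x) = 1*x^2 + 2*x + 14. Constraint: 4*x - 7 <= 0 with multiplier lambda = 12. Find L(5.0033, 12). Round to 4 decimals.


Step 1: Evaluate f(x).
f(5.0033) = 1*5.0033^2 + 2*5.0033 + 14 = 49.0396
Step 2: Evaluate g(x).
g(5.0033) = 4*5.0033 - 7 = 13.0132
Step 3: Compute Lagrangian.
L = 49.0396 + 12*13.0132 = 205.198


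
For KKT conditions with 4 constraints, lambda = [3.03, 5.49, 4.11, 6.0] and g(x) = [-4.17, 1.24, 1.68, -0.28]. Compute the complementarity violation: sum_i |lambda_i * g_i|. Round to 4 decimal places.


KKT complementary slackness check:
lambda_1 * g_1 = 3.03 * -4.17 = -12.6351
lambda_2 * g_2 = 5.49 * 1.24 = 6.8076
lambda_3 * g_3 = 4.11 * 1.68 = 6.9048
lambda_4 * g_4 = 6.0 * -0.28 = -1.68
Total violation = 12.6351 + 6.8076 + 6.9048 + 1.68 = 28.0275


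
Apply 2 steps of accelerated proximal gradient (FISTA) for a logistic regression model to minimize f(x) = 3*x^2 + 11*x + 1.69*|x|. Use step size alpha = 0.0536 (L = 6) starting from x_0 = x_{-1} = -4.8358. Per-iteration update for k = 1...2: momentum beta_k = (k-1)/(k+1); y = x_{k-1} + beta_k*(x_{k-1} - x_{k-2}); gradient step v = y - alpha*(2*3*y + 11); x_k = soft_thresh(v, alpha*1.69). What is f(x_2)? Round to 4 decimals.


FISTA on f(x) = 3*x^2 + 11*x + 1.69*|x|
L = 6, alpha = 0.0536
Iteration 1: beta = 0.0, y = -4.8358 + 0.0*(-4.8358 + 4.8358) = -4.8358
  grad(y) = -18.0148, v = y - alpha*grad = -3.8702
  prox(v) = soft_thresh(-3.8702, 0.0906) = -3.7796
Iteration 2: beta = 0.3333, y = -3.7796 + 0.3333*(-3.7796 + 4.8358) = -3.4276
  grad(y) = -9.5654, v = y - alpha*grad = -2.9149
  prox(v) = soft_thresh(-2.9149, 0.0906) = -2.8243
f(x_2) = 3*(-2.8243)^2 + 11*(-2.8243) + 1.69*|-2.8243| = -2.3644


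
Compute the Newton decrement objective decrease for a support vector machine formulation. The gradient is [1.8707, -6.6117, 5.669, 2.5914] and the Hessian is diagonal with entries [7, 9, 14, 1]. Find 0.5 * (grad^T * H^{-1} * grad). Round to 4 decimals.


Step 1: H is diagonal, so H^(-1) * g = [0.2672, -0.7346, 0.4049, 2.5914].
Step 2: g^T H^(-1) g = sum_i g_i^2 / H_ii
  = (1.8707)^2/7 + (-6.6117)^2/9 + (5.669)^2/14 + (2.5914)^2/1
  = 0.4999 + 4.8572 + 2.2955 + 6.7154 = 14.368
Step 3: Objective decrease = 0.5 * g^T H^(-1) g = 7.184


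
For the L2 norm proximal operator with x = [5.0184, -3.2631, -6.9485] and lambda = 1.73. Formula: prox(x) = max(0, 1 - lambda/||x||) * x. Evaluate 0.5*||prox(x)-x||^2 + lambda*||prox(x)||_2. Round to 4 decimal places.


Step 1: Compute ||x||.
||x|| = 9.1714
Step 2: Compute scaling factor.
scale = max(0, 1 - 1.73/9.1714) = 0.8114
Step 3: prox(x) = [4.0718, -2.6476, -5.6378]
||prox(x)|| = 7.4414
Step 4: Proximal objective.
0.5*||prox-x||^2 = 1.4965
lambda*||prox|| = 12.8736
Total = 14.37


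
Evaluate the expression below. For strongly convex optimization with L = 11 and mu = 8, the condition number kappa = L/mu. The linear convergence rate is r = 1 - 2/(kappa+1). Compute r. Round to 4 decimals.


Step 1: Compute the condition number.
kappa = L/mu = 11/8 = 1.375
Step 2: Compute the convergence rate.
r = 1 - 2/(kappa + 1) = 1 - 2*mu/(L + mu) = (L - mu)/(L + mu) = 3/19 = 0.1579


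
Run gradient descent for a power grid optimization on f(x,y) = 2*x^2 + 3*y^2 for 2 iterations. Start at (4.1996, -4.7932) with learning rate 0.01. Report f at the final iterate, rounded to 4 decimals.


Gradient descent on f(x,y) = 2*x^2 + 3*y^2.
Starting point: (4.1996, -4.7932), alpha = 0.01
Step 1: grad_x = 2*2*4.1996 = 16.7984, grad_y = 2*3*-4.7932 = -28.7592
  x_1 = 4.1996 - 0.01*16.7984 = 4.0316
  y_1 = -4.7932 - 0.01*-28.7592 = -4.5056
Step 2: grad_x = 2*2*4.0316 = 16.1265, grad_y = 2*3*-4.5056 = -27.0336
  x_2 = 4.0316 - 0.01*16.1265 = 3.8704
  y_2 = -4.5056 - 0.01*-27.0336 = -4.2353
f(3.8704, -4.2353) = 2*3.8704^2 + 3*(-4.2353)^2 = 83.7718


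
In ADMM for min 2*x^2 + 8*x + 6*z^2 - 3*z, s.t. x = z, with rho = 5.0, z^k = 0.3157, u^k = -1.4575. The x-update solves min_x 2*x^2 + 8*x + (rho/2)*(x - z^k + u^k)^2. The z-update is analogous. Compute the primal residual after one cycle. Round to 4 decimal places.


ADMM iteration with rho = 5.0, z^k = 0.3157, u^k = -1.4575
Step 1: x-update.
Minimize 2*x^2 + 8*x + (5.0/2)*(x - 0.3157 - 1.4575)^2
FOC: (2*2 + 5.0)*x = -8 + 5.0*(0.3157 + 1.4575)
x^{k+1} = 0.0962
Step 2: z-update.
Minimize 6*z^2 - 3*z + (5.0/2)*(0.0962 - z - 1.4575)^2
FOC: (2*6 + 5.0)*z = 3 + 5.0*(0.0962 - 1.4575)
z^{k+1} = -0.2239
Step 3: u-update.
u^{k+1} = -1.4575 + 0.0962 + 0.2239 = -1.1374
Step 4: Primal residual = |0.0962 + 0.2239| = 0.3201


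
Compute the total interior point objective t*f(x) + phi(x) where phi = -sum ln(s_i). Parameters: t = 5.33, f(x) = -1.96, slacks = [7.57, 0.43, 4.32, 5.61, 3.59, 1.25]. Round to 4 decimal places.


Step 1: Compute log-barrier.
ln values: [2.0242, -0.844, 1.4633, 1.7246, 1.2782, 0.2231]
phi = -(2.0242 - 0.844 + 1.4633 + 1.7246 + 1.2782 + 0.2231) = -5.8693
Step 2: Compute augmented objective.
t*f(x) = 5.33*-1.96 = -10.4468
Total = -10.4468 - 5.8693 = -16.3161


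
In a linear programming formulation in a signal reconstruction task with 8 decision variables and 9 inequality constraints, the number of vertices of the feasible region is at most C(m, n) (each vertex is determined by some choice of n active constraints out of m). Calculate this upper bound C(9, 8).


Each vertex corresponds to some choice of n active constraints out of m, so the number of vertices is at most C(m, n) = m! / (n!(m-n)!).
m = 9, n = 8
Numerator: 9 * 8 * 7 * 6 * 5 * 4 * 3 * 2
Denominator: 8! = 40320
C(9, 8) = 9


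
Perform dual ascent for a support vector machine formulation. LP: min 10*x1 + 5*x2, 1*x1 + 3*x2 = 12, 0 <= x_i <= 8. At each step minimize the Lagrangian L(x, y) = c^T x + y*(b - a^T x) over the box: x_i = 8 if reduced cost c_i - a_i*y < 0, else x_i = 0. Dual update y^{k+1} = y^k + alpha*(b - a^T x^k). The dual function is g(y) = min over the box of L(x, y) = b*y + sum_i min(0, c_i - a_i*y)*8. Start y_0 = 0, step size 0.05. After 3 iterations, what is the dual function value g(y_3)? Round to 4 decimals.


Dual ascent for LP: min 10*x1 + 5*x2, 1*x1 + 3*x2 = 12, 0 <= x_i <= 8
Step 1: y^k = 0.0, reduced costs: (10.0, 5.0)
  x^k = (0.0, 0.0), subgradient = b - a^T x = 12.0
  y^{k+1} = 0.0 + 0.05*12.0 = 0.6
Step 2: y^k = 0.6, reduced costs: (9.4, 3.2)
  x^k = (0.0, 0.0), subgradient = b - a^T x = 12.0
  y^{k+1} = 0.6 + 0.05*12.0 = 1.2
Step 3: y^k = 1.2, reduced costs: (8.8, 1.4)
  x^k = (0.0, 0.0), subgradient = b - a^T x = 12.0
  y^{k+1} = 1.2 + 0.05*12.0 = 1.8
Dual objective at y_3 = 1.8: reduced costs (8.2, -0.4), box minimizer x = (0.0, 8.0)
g(y_3) = b*y + (c1 - a1*y)*x1 + (c2 - a2*y)*x2 = 12*1.8 + 8.2*0.0 + (-0.4)*8.0 = 21.6 + 0.0 - 3.2 = 18.4


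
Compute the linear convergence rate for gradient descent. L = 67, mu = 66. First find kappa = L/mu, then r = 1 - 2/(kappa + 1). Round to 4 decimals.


Step 1: Compute the condition number.
kappa = L/mu = 67/66 = 1.0152
Step 2: Compute the convergence rate.
r = 1 - 2/(kappa + 1) = 1 - 2*mu/(L + mu) = (L - mu)/(L + mu) = 1/133 = 0.0075


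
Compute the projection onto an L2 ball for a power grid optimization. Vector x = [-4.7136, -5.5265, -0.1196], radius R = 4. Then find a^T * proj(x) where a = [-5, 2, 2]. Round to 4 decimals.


Step 1: Compute ||x|| (intermediates to 6 decimals).
||x|| = sqrt((-4.7136)^2 + (-5.5265)^2 + (-0.1196)^2) = 7.264608
Step 2: Project.
Since ||x|| > R, scale = R/||x|| = 4/7.264608 = 0.550615, proj(x) = scale * x
proj(x) = [-2.595379, -3.042974, -0.065854]
Step 3: Dot product.
a^T * proj(x) = -5*(-2.595379) + 2*(-3.042974) + 2*(-0.065854) = 6.7592


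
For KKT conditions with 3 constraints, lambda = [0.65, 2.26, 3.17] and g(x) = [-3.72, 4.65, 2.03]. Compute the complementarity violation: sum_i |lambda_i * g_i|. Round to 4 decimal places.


KKT complementary slackness check:
lambda_1 * g_1 = 0.65 * -3.72 = -2.418
lambda_2 * g_2 = 2.26 * 4.65 = 10.509
lambda_3 * g_3 = 3.17 * 2.03 = 6.4351
Total violation = 2.418 + 10.509 + 6.4351 = 19.3621


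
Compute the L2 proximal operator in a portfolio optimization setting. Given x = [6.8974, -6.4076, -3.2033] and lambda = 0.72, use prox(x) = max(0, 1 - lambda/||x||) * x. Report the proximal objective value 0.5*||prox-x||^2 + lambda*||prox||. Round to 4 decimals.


Step 1: Compute ||x||.
||x|| = 9.9445
Step 2: Compute scaling factor.
scale = max(0, 1 - 0.72/9.9445) = 0.9276
Step 3: prox(x) = [6.398, -5.9437, -2.9714]
||prox(x)|| = 9.2245
Step 4: Proximal objective.
0.5*||prox-x||^2 = 0.2592
lambda*||prox|| = 6.6416
Total = 6.9008


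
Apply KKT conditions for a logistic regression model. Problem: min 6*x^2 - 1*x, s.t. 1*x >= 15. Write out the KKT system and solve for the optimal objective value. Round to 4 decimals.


Step 1: Try lambda = 0 (constraint inactive).
x_unc = 1/(2*6) = 0.0833
Check: 1*0.0833 = 0.0833 < 15 -- violated!
Step 2: Constraint must be active: 1*x = 15
x* = 15/1 = 15.0
lambda = (2*6*15.0 - 1)/1 = 179.0
Step 3: Compute optimal value.
f(x*) = 6*15.0^2 - 1*15.0 = 1335.0


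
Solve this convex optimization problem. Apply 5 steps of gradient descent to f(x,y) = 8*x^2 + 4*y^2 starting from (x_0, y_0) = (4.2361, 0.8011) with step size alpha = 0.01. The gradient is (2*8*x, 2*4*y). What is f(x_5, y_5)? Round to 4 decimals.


Gradient descent on f(x,y) = 8*x^2 + 4*y^2.
Starting point: (4.2361, 0.8011), alpha = 0.01
Step 1: grad_x = 2*8*4.2361 = 67.7776, grad_y = 2*4*0.8011 = 6.4088
  x_1 = 4.2361 - 0.01*67.7776 = 3.5583
  y_1 = 0.8011 - 0.01*6.4088 = 0.737
Step 2: grad_x = 2*8*3.5583 = 56.9332, grad_y = 2*4*0.737 = 5.8961
  x_2 = 3.5583 - 0.01*56.9332 = 2.989
  y_2 = 0.737 - 0.01*5.8961 = 0.6781
Step 3: grad_x = 2*8*2.989 = 47.8239, grad_y = 2*4*0.6781 = 5.4244
  x_3 = 2.989 - 0.01*47.8239 = 2.5108
  y_3 = 0.6781 - 0.01*5.4244 = 0.6238
Step 4: grad_x = 2*8*2.5108 = 40.1721, grad_y = 2*4*0.6238 = 4.9905
  x_4 = 2.5108 - 0.01*40.1721 = 2.109
  y_4 = 0.6238 - 0.01*4.9905 = 0.5739
Step 5: grad_x = 2*8*2.109 = 33.7445, grad_y = 2*4*0.5739 = 4.5912
  x_5 = 2.109 - 0.01*33.7445 = 1.7716
  y_5 = 0.5739 - 0.01*4.5912 = 0.528
f(1.7716, 0.528) = 8*1.7716^2 + 4*0.528^2 = 26.2233


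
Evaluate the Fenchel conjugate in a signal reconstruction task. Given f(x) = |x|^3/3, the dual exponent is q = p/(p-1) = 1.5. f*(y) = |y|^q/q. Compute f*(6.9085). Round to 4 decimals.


The conjugate exponent q satisfies 1/p + 1/q = 1.
p = 3, so q = 3/(3 - 1) = 1.5
|y|^q = 6.9085^1.5 = 18.1583
f*(6.9085) = 18.1583 / 1.5 = 12.1055


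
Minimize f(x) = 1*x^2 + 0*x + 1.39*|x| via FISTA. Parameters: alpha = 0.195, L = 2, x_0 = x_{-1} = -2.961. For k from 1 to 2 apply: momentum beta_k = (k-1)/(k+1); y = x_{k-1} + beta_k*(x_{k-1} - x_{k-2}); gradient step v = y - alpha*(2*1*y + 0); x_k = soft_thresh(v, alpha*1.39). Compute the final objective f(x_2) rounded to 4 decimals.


FISTA on f(x) = 1*x^2 + 0*x + 1.39*|x|
L = 2, alpha = 0.195
Iteration 1: beta = 0.0, y = -2.961 + 0.0*(-2.961 + 2.961) = -2.961
  grad(y) = -5.922, v = y - alpha*grad = -1.8062
  prox(v) = soft_thresh(-1.8062, 0.2711) = -1.5352
Iteration 2: beta = 0.3333, y = -1.5352 + 0.3333*(-1.5352 + 2.961) = -1.0599
  grad(y) = -2.1198, v = y - alpha*grad = -0.6465
  prox(v) = soft_thresh(-0.6465, 0.2711) = -0.3755
f(x_2) = 1*(-0.3755)^2 + 0*(-0.3755) + 1.39*|-0.3755| = 0.6629


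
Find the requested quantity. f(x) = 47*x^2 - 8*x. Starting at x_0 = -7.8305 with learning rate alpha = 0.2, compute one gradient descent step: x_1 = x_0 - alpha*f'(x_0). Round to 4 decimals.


We compute the gradient at x_0 and apply the update.
f'(x) = 94*x - 8
f'(-7.8305) = 94*-7.8305 - 8 = -744.067
x_1 = -7.8305 - 0.2*-744.067 = 140.9829


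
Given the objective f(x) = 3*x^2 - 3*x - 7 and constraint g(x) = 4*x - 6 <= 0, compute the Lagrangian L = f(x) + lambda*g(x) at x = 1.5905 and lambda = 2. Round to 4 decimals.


Step 1: Evaluate f(x).
f(1.5905) = 3*1.5905^2 - 3*1.5905 - 7 = -4.1824
Step 2: Evaluate g(x).
g(1.5905) = 4*1.5905 - 6 = 0.362
Step 3: Compute Lagrangian.
L = -4.1824 + 2*0.362 = -3.4584


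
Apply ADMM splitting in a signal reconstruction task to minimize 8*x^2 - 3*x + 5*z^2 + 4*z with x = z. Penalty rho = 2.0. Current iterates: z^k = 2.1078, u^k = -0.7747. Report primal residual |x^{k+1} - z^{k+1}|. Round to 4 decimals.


ADMM iteration with rho = 2.0, z^k = 2.1078, u^k = -0.7747
Step 1: x-update.
Minimize 8*x^2 - 3*x + (2.0/2)*(x - 2.1078 - 0.7747)^2
FOC: (2*8 + 2.0)*x = 3 + 2.0*(2.1078 + 0.7747)
x^{k+1} = 0.4869
Step 2: z-update.
Minimize 5*z^2 + 4*z + (2.0/2)*(0.4869 - z - 0.7747)^2
FOC: (2*5 + 2.0)*z = -4 + 2.0*(0.4869 - 0.7747)
z^{k+1} = -0.3813
Step 3: u-update.
u^{k+1} = -0.7747 + 0.4869 + 0.3813 = 0.0935
Step 4: Primal residual = |0.4869 + 0.3813| = 0.8682
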